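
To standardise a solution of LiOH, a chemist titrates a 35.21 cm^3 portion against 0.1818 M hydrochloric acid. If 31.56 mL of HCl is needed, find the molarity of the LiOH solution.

n(HCl) delivered = 0.1818 x 0.03156 = 0.005738 mol.
For a 1:1 reaction, n(LiOH) = 0.005738 mol.
[LiOH] = 0.005738 mol / 0.03521 L = 0.163 M.

0.163 M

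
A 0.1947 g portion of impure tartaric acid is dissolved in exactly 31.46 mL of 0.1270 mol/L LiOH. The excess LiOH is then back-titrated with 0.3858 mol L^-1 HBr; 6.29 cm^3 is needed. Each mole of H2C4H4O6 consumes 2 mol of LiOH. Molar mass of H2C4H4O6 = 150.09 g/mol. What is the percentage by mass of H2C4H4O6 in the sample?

60.5%

Total n(LiOH) added = 0.1270 x 0.03146 = 0.003995 mol.
n(HBr) used = 0.3858 x 0.006290 = 0.002427 mol, which equals the excess n(LiOH).
So n(LiOH) consumed by the sample = 0.003995 - 0.002427 = 0.001569 mol.
n(H2C4H4O6) = 0.001569 / 2 = 0.0007844 mol.
mass H2C4H4O6 = 0.0007844 x 150.09 = 0.1177 g, so %H2C4H4O6 = 0.1177/0.1947 x 100 = 60.5%.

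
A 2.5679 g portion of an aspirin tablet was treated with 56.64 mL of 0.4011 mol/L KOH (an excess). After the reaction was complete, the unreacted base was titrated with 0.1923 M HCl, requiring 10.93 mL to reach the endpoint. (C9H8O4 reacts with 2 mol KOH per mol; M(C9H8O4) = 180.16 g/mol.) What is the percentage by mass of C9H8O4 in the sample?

72.3%

Total n(KOH) added = 0.4011 x 0.05664 = 0.02272 mol.
n(HCl) used = 0.1923 x 0.01093 = 0.002102 mol, which equals the excess n(KOH).
So n(KOH) consumed by the sample = 0.02272 - 0.002102 = 0.02062 mol.
n(C9H8O4) = 0.02062 / 2 = 0.01031 mol.
mass C9H8O4 = 0.01031 x 180.16 = 1.857 g, so %C9H8O4 = 1.857/2.5679 x 100 = 72.3%.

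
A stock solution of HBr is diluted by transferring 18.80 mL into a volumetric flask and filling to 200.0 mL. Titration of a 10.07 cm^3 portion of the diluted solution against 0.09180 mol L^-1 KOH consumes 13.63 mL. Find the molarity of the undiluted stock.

1.32 M

n(KOH) = 0.09180 x 0.01363 = 0.001251 mol.
n(HBr) in the aliquot = 0.001251 mol.
[diluted HBr] = 0.001251 / 0.01007 = 0.1243 M.
Dilution factor = 200.0/18.80 = 10.64, so [stock] = 0.1243 x 10.64 = 1.32 M.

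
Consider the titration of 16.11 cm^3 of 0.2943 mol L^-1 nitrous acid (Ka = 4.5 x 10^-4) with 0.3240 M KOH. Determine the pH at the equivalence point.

n(HNO2) = 0.2943 x 0.01611 = 0.004741 mol; V(KOH) at equivalence = 0.004741/0.3240 = 0.01463 L.
At equivalence all the acid is converted to NO2-; total volume = 0.01611 + 0.01463 = 0.03074 L, so [NO2-] = 0.004741/0.03074 = 0.1542 M.
Kb = Kw/Ka = 1.0e-14 / 4.5 x 10^-4 = 2.22e-11.
[OH^-] = sqrt(Kb x [NO2-]) = sqrt(2.22e-11 x 0.1542) = 1.85e-6 M.
pOH = 5.73, so pH = 14.00 - 5.73 = 8.27.

8.27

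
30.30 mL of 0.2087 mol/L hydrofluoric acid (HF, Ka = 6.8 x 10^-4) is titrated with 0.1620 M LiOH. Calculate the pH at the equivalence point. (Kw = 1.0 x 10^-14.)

n(HF) = 0.2087 x 0.03030 = 0.006324 mol; V(LiOH) at equivalence = 0.006324/0.1620 = 0.03903 L.
At equivalence all the acid is converted to F-; total volume = 0.03030 + 0.03903 = 0.06933 L, so [F-] = 0.006324/0.06933 = 0.09120 M.
Kb = Kw/Ka = 1.0e-14 / 6.8 x 10^-4 = 1.47e-11.
[OH^-] = sqrt(Kb x [F-]) = sqrt(1.47e-11 x 0.09120) = 1.16e-6 M.
pOH = 5.94, so pH = 14.00 - 5.94 = 8.06.

8.06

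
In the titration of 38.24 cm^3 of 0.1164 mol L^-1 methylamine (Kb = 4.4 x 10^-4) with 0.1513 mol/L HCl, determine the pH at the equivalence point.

n(CH3NH2) = 0.1164 x 0.03824 = 0.004451 mol; V(HCl) at equivalence = 0.004451/0.1513 = 0.02942 L.
At equivalence the base is fully converted to CH3NH3+; total volume = 0.06766 L, so [CH3NH3+] = 0.004451/0.06766 = 0.06579 M.
Ka(CH3NH3+) = Kw/Kb = 1.0e-14 / 4.4 x 10^-4 = 2.27e-11.
[H^+] = sqrt(Ka x [CH3NH3+]) = sqrt(2.27e-11 x 0.06579) = 1.22e-6 M.
pH = -log(1.22e-6) = 5.91.

5.91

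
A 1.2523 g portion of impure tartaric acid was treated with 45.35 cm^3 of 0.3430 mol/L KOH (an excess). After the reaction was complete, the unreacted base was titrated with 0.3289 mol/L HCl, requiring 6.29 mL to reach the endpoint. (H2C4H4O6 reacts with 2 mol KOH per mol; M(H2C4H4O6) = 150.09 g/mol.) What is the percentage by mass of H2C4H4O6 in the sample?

Total n(KOH) added = 0.3430 x 0.04535 = 0.01556 mol.
n(HCl) used = 0.3289 x 0.006290 = 0.002069 mol, which equals the excess n(KOH).
So n(KOH) consumed by the sample = 0.01556 - 0.002069 = 0.01349 mol.
n(H2C4H4O6) = 0.01349 / 2 = 0.006743 mol.
mass H2C4H4O6 = 0.006743 x 150.09 = 1.012 g, so %H2C4H4O6 = 1.012/1.2523 x 100 = 80.8%.

80.8%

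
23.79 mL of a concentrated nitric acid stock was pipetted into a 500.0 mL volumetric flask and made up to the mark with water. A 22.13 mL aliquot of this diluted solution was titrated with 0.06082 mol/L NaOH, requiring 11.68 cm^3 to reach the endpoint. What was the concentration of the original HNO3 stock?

n(NaOH) = 0.06082 x 0.01168 = 0.0007104 mol.
n(HNO3) in the aliquot = 0.0007104 mol.
[diluted HNO3] = 0.0007104 / 0.02213 = 0.03210 M.
Dilution factor = 500.0/23.79 = 21.02, so [stock] = 0.03210 x 21.02 = 0.675 M.

0.675 M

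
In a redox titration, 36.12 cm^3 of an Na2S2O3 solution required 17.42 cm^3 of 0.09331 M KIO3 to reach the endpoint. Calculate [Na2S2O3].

n(KIO3) = 0.09331 x 0.01742 = 0.001625 mol.
From the balanced equation, 1 mol KIO3 reacts with 6 mol Na2S2O3, so n(Na2S2O3) = 0.001625 x 6/1 = 0.009753 mol.
[Na2S2O3] = 0.009753 / 0.03612 L = 0.270 M.

0.270 M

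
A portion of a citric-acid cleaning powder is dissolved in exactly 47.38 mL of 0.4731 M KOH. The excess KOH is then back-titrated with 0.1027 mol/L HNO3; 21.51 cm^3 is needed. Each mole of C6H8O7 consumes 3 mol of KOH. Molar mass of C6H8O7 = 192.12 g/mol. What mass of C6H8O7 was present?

Total n(KOH) added = 0.4731 x 0.04738 = 0.02242 mol.
n(HNO3) used = 0.1027 x 0.02151 = 0.002209 mol, which equals the excess n(KOH).
So n(KOH) consumed by the sample = 0.02242 - 0.002209 = 0.02021 mol.
n(C6H8O7) = 0.02021 / 3 = 0.006735 mol.
mass = 0.006735 mol x 192.12 g/mol = 1.29 g.

1.29 g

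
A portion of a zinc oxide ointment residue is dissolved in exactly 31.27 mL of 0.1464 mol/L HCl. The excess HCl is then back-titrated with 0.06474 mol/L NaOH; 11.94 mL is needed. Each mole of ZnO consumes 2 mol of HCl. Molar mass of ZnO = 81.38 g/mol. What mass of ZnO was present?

0.155 g

Total n(HCl) added = 0.1464 x 0.03127 = 0.004578 mol.
n(NaOH) used = 0.06474 x 0.01194 = 0.0007730 mol, which equals the excess n(HCl).
So n(HCl) consumed by the sample = 0.004578 - 0.0007730 = 0.003805 mol.
n(ZnO) = 0.003805 / 2 = 0.001902 mol.
mass = 0.001902 mol x 81.38 g/mol = 0.155 g.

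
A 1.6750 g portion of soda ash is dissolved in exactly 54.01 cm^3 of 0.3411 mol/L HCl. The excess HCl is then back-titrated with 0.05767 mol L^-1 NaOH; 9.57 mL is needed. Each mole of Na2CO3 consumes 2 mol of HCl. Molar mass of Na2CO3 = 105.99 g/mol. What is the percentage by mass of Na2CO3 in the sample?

56.5%

Total n(HCl) added = 0.3411 x 0.05401 = 0.01842 mol.
n(NaOH) used = 0.05767 x 0.009570 = 0.0005519 mol, which equals the excess n(HCl).
So n(HCl) consumed by the sample = 0.01842 - 0.0005519 = 0.01787 mol.
n(Na2CO3) = 0.01787 / 2 = 0.008935 mol.
mass Na2CO3 = 0.008935 x 105.99 = 0.9471 g, so %Na2CO3 = 0.9471/1.6750 x 100 = 56.5%.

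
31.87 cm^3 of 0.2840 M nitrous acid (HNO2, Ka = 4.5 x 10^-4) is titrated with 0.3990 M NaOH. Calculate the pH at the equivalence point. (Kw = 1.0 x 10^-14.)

8.28

n(HNO2) = 0.2840 x 0.03187 = 0.009051 mol; V(NaOH) at equivalence = 0.009051/0.3990 = 0.02268 L.
At equivalence all the acid is converted to NO2-; total volume = 0.03187 + 0.02268 = 0.05455 L, so [NO2-] = 0.009051/0.05455 = 0.1659 M.
Kb = Kw/Ka = 1.0e-14 / 4.5 x 10^-4 = 2.22e-11.
[OH^-] = sqrt(Kb x [NO2-]) = sqrt(2.22e-11 x 0.1659) = 1.92e-6 M.
pOH = 5.72, so pH = 14.00 - 5.72 = 8.28.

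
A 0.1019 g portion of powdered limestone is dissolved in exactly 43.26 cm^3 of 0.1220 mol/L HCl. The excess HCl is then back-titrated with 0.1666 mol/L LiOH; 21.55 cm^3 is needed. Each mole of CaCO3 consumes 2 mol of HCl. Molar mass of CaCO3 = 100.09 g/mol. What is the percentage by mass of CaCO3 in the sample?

82.9%

Total n(HCl) added = 0.1220 x 0.04326 = 0.005278 mol.
n(LiOH) used = 0.1666 x 0.02155 = 0.003590 mol, which equals the excess n(HCl).
So n(HCl) consumed by the sample = 0.005278 - 0.003590 = 0.001687 mol.
n(CaCO3) = 0.001687 / 2 = 0.0008437 mol.
mass CaCO3 = 0.0008437 x 100.09 = 0.08445 g, so %CaCO3 = 0.08445/0.1019 x 100 = 82.9%.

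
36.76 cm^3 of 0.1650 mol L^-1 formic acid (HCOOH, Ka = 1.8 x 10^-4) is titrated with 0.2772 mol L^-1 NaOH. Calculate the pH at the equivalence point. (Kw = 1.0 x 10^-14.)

n(HCOOH) = 0.1650 x 0.03676 = 0.006065 mol; V(NaOH) at equivalence = 0.006065/0.2772 = 0.02188 L.
At equivalence all the acid is converted to HCOO-; total volume = 0.03676 + 0.02188 = 0.05864 L, so [HCOO-] = 0.006065/0.05864 = 0.1034 M.
Kb = Kw/Ka = 1.0e-14 / 1.8 x 10^-4 = 5.56e-11.
[OH^-] = sqrt(Kb x [HCOO-]) = sqrt(5.56e-11 x 0.1034) = 2.40e-6 M.
pOH = 5.62, so pH = 14.00 - 5.62 = 8.38.

8.38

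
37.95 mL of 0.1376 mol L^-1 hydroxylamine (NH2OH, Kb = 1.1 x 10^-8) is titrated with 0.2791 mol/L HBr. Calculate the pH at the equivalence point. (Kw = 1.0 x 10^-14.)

3.54

n(NH2OH) = 0.1376 x 0.03795 = 0.005222 mol; V(HBr) at equivalence = 0.005222/0.2791 = 0.01871 L.
At equivalence the base is fully converted to NH3OH+; total volume = 0.05666 L, so [NH3OH+] = 0.005222/0.05666 = 0.09216 M.
Ka(NH3OH+) = Kw/Kb = 1.0e-14 / 1.1 x 10^-8 = 9.09e-7.
[H^+] = sqrt(Ka x [NH3OH+]) = sqrt(9.09e-7 x 0.09216) = 0.000289 M.
pH = -log(0.000289) = 3.54.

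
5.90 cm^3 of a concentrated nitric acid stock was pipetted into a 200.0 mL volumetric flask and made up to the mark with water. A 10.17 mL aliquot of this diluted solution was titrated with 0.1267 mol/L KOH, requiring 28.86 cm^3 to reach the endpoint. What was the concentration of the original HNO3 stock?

12.2 M

n(KOH) = 0.1267 x 0.02886 = 0.003657 mol.
n(HNO3) in the aliquot = 0.003657 mol.
[diluted HNO3] = 0.003657 / 0.01017 = 0.3595 M.
Dilution factor = 200.0/5.900 = 33.90, so [stock] = 0.3595 x 33.90 = 12.2 M.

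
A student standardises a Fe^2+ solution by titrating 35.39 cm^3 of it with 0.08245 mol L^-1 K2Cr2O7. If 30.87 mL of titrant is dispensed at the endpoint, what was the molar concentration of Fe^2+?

0.432 M

n(K2Cr2O7) = 0.08245 x 0.03087 = 0.002545 mol.
From the balanced equation, 1 mol K2Cr2O7 reacts with 6 mol Fe^2+, so n(Fe^2+) = 0.002545 x 6/1 = 0.01527 mol.
[Fe^2+] = 0.01527 / 0.03539 L = 0.432 M.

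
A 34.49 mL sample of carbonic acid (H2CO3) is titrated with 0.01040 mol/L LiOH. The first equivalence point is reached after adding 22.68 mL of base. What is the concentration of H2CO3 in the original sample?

n(LiOH) = 0.01040 x 0.02268 = 0.0002359 mol.
At the first equivalence point, 1 mol OH^- react per mol H2CO3, so n(H2CO3) = 0.0002359 / 1 = 0.0002359 mol.
[H2CO3] = 0.0002359 / 0.03449 L = 0.00684 M.

0.00684 M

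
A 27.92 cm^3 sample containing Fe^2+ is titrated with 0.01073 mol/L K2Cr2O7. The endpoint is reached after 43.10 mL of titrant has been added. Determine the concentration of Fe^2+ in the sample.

n(K2Cr2O7) = 0.01073 x 0.04310 = 0.0004625 mol.
From the balanced equation, 1 mol K2Cr2O7 reacts with 6 mol Fe^2+, so n(Fe^2+) = 0.0004625 x 6/1 = 0.002775 mol.
[Fe^2+] = 0.002775 / 0.02792 L = 0.0994 M.

0.0994 M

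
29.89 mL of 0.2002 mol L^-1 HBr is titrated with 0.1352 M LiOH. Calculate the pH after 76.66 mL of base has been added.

12.61

n(acid) = 0.2002 x 0.02989 = 0.005984 mol; n(LiOH) added = 0.1352 x 0.07666 = 0.01036 mol.
Base is in excess by 0.01036 - 0.005984 = 0.004380 mol in a total volume of 0.1065 L.
[OH^-] = 0.004380/0.1065 = 0.04111 M, so pOH = 1.39 and pH = 14.00 - 1.39 = 12.61.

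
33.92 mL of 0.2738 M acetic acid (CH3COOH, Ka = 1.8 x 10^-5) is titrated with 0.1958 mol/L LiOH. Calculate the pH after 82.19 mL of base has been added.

12.77

n(acid) = 0.2738 x 0.03392 = 0.009287 mol; n(LiOH) added = 0.1958 x 0.08219 = 0.01609 mol.
Base is in excess by 0.01609 - 0.009287 = 0.006806 mol in a total volume of 0.1161 L.
[OH^-] = 0.006806/0.1161 = 0.05861 M, so pOH = 1.23 and pH = 14.00 - 1.23 = 12.77.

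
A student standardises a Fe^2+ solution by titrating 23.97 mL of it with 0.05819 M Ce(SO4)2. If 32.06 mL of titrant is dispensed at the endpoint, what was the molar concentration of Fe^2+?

n(Ce(SO4)2) = 0.05819 x 0.03206 = 0.001866 mol.
From the balanced equation, 1 mol Ce(SO4)2 reacts with 1 mol Fe^2+, so n(Fe^2+) = 0.001866 x 1/1 = 0.001866 mol.
[Fe^2+] = 0.001866 / 0.02397 L = 0.0778 M.

0.0778 M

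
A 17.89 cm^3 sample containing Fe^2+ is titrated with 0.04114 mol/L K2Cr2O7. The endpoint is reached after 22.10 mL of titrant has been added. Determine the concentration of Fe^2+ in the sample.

0.305 M

n(K2Cr2O7) = 0.04114 x 0.02210 = 0.0009092 mol.
From the balanced equation, 1 mol K2Cr2O7 reacts with 6 mol Fe^2+, so n(Fe^2+) = 0.0009092 x 6/1 = 0.005455 mol.
[Fe^2+] = 0.005455 / 0.01789 L = 0.305 M.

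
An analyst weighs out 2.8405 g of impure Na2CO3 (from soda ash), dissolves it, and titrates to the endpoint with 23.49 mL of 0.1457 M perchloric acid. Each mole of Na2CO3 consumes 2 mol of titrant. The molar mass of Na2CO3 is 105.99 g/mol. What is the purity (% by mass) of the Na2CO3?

n(HClO4) = 0.1457 x 0.02349 = 0.003422 mol.
n(Na2CO3) = 0.003422 / 2 = 0.001711 mol.
mass of Na2CO3 = 0.001711 x 105.99 = 0.1814 g.
% purity = 0.1814 / 2.8405 x 100 = 6.39%.

6.39%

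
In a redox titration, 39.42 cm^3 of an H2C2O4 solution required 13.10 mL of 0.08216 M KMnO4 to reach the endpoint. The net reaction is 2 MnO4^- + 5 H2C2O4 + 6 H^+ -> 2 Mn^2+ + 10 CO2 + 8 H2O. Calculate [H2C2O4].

0.0683 M

n(KMnO4) = 0.08216 x 0.01310 = 0.001076 mol.
From the balanced equation, 2 mol KMnO4 reacts with 5 mol H2C2O4, so n(H2C2O4) = 0.001076 x 5/2 = 0.002691 mol.
[H2C2O4] = 0.002691 / 0.03942 L = 0.0683 M.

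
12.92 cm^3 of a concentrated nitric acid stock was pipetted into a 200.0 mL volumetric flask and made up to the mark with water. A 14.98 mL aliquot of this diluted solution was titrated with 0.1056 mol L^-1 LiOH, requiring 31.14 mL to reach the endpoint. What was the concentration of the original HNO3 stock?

3.40 M

n(LiOH) = 0.1056 x 0.03114 = 0.003288 mol.
n(HNO3) in the aliquot = 0.003288 mol.
[diluted HNO3] = 0.003288 / 0.01498 = 0.2195 M.
Dilution factor = 200.0/12.92 = 15.48, so [stock] = 0.2195 x 15.48 = 3.40 M.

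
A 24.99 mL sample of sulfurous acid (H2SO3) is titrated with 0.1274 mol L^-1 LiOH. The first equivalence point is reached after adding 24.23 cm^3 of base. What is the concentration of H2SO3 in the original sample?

n(LiOH) = 0.1274 x 0.02423 = 0.003087 mol.
At the first equivalence point, 1 mol OH^- react per mol H2SO3, so n(H2SO3) = 0.003087 / 1 = 0.003087 mol.
[H2SO3] = 0.003087 / 0.02499 L = 0.124 M.

0.124 M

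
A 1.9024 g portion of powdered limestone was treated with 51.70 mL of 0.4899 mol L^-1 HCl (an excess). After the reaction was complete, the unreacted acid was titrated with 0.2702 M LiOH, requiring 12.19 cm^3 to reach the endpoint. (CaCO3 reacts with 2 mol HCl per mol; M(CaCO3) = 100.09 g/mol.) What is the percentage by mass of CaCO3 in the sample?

58.0%

Total n(HCl) added = 0.4899 x 0.05170 = 0.02533 mol.
n(LiOH) used = 0.2702 x 0.01219 = 0.003294 mol, which equals the excess n(HCl).
So n(HCl) consumed by the sample = 0.02533 - 0.003294 = 0.02203 mol.
n(CaCO3) = 0.02203 / 2 = 0.01102 mol.
mass CaCO3 = 0.01102 x 100.09 = 1.103 g, so %CaCO3 = 1.103/1.9024 x 100 = 58.0%.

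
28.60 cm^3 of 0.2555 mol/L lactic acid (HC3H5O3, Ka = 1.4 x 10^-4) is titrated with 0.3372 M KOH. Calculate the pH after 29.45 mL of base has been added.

12.66

n(acid) = 0.2555 x 0.02860 = 0.007307 mol; n(KOH) added = 0.3372 x 0.02945 = 0.009931 mol.
Base is in excess by 0.009931 - 0.007307 = 0.002623 mol in a total volume of 0.05805 L.
[OH^-] = 0.002623/0.05805 = 0.04519 M, so pOH = 1.34 and pH = 14.00 - 1.34 = 12.66.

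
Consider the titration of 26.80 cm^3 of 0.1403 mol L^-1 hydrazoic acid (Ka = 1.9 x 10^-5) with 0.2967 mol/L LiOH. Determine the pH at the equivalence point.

8.85

n(HN3) = 0.1403 x 0.02680 = 0.003760 mol; V(LiOH) at equivalence = 0.003760/0.2967 = 0.01267 L.
At equivalence all the acid is converted to N3-; total volume = 0.02680 + 0.01267 = 0.03947 L, so [N3-] = 0.003760/0.03947 = 0.09526 M.
Kb = Kw/Ka = 1.0e-14 / 1.9 x 10^-5 = 5.26e-10.
[OH^-] = sqrt(Kb x [N3-]) = sqrt(5.26e-10 x 0.09526) = 7.08e-6 M.
pOH = 5.15, so pH = 14.00 - 5.15 = 8.85.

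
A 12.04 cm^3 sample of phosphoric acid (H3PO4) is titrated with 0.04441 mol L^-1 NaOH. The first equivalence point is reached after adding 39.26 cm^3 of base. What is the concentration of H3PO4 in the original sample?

n(NaOH) = 0.04441 x 0.03926 = 0.001744 mol.
At the first equivalence point, 1 mol OH^- react per mol H3PO4, so n(H3PO4) = 0.001744 / 1 = 0.001744 mol.
[H3PO4] = 0.001744 / 0.01204 L = 0.145 M.

0.145 M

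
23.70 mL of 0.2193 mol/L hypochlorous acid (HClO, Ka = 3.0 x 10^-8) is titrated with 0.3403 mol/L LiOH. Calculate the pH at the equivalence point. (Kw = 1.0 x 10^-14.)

n(HClO) = 0.2193 x 0.02370 = 0.005197 mol; V(LiOH) at equivalence = 0.005197/0.3403 = 0.01527 L.
At equivalence all the acid is converted to ClO-; total volume = 0.02370 + 0.01527 = 0.03897 L, so [ClO-] = 0.005197/0.03897 = 0.1334 M.
Kb = Kw/Ka = 1.0e-14 / 3.0 x 10^-8 = 3.33e-7.
[OH^-] = sqrt(Kb x [ClO-]) = sqrt(3.33e-7 x 0.1334) = 0.000211 M.
pOH = 3.68, so pH = 14.00 - 3.68 = 10.32.

10.32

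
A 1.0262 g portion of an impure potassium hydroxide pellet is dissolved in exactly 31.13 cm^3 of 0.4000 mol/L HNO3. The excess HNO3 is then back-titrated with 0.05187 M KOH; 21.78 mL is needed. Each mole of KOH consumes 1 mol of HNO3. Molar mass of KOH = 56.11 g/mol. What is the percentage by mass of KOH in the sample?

61.9%

Total n(HNO3) added = 0.4000 x 0.03113 = 0.01245 mol.
n(KOH) used = 0.05187 x 0.02178 = 0.001130 mol, which equals the excess n(HNO3).
So n(HNO3) consumed by the sample = 0.01245 - 0.001130 = 0.01132 mol.
n(KOH) = 0.01132 / 1 = 0.01132 mol.
mass KOH = 0.01132 x 56.11 = 0.6353 g, so %KOH = 0.6353/1.0262 x 100 = 61.9%.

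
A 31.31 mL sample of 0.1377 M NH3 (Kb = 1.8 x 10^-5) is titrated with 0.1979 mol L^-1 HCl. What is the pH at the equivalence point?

5.17

n(NH3) = 0.1377 x 0.03131 = 0.004311 mol; V(HCl) at equivalence = 0.004311/0.1979 = 0.02179 L.
At equivalence the base is fully converted to NH4+; total volume = 0.05310 L, so [NH4+] = 0.004311/0.05310 = 0.08120 M.
Ka(NH4+) = Kw/Kb = 1.0e-14 / 1.8 x 10^-5 = 5.56e-10.
[H^+] = sqrt(Ka x [NH4+]) = sqrt(5.56e-10 x 0.08120) = 6.72e-6 M.
pH = -log(6.72e-6) = 5.17.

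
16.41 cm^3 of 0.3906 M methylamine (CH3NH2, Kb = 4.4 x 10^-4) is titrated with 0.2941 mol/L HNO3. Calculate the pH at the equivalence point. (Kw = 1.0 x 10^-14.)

n(CH3NH2) = 0.3906 x 0.01641 = 0.006410 mol; V(HNO3) at equivalence = 0.006410/0.2941 = 0.02179 L.
At equivalence the base is fully converted to CH3NH3+; total volume = 0.03820 L, so [CH3NH3+] = 0.006410/0.03820 = 0.1678 M.
Ka(CH3NH3+) = Kw/Kb = 1.0e-14 / 4.4 x 10^-4 = 2.27e-11.
[H^+] = sqrt(Ka x [CH3NH3+]) = sqrt(2.27e-11 x 0.1678) = 1.95e-6 M.
pH = -log(1.95e-6) = 5.71.

5.71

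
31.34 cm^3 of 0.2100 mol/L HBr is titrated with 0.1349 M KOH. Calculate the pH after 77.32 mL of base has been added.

n(acid) = 0.2100 x 0.03134 = 0.006581 mol; n(KOH) added = 0.1349 x 0.07732 = 0.01043 mol.
Base is in excess by 0.01043 - 0.006581 = 0.003849 mol in a total volume of 0.1087 L.
[OH^-] = 0.003849/0.1087 = 0.03542 M, so pOH = 1.45 and pH = 14.00 - 1.45 = 12.55.

12.55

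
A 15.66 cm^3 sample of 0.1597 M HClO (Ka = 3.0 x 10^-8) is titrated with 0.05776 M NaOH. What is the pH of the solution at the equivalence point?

10.08

n(HClO) = 0.1597 x 0.01566 = 0.002501 mol; V(NaOH) at equivalence = 0.002501/0.05776 = 0.04330 L.
At equivalence all the acid is converted to ClO-; total volume = 0.01566 + 0.04330 = 0.05896 L, so [ClO-] = 0.002501/0.05896 = 0.04242 M.
Kb = Kw/Ka = 1.0e-14 / 3.0 x 10^-8 = 3.33e-7.
[OH^-] = sqrt(Kb x [ClO-]) = sqrt(3.33e-7 x 0.04242) = 0.000119 M.
pOH = 3.92, so pH = 14.00 - 3.92 = 10.08.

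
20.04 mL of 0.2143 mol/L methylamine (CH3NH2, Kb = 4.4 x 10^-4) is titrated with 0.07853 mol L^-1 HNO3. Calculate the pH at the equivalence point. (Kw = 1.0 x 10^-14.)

n(CH3NH2) = 0.2143 x 0.02004 = 0.004295 mol; V(HNO3) at equivalence = 0.004295/0.07853 = 0.05469 L.
At equivalence the base is fully converted to CH3NH3+; total volume = 0.07473 L, so [CH3NH3+] = 0.004295/0.07473 = 0.05747 M.
Ka(CH3NH3+) = Kw/Kb = 1.0e-14 / 4.4 x 10^-4 = 2.27e-11.
[H^+] = sqrt(Ka x [CH3NH3+]) = sqrt(2.27e-11 x 0.05747) = 1.14e-6 M.
pH = -log(1.14e-6) = 5.94.

5.94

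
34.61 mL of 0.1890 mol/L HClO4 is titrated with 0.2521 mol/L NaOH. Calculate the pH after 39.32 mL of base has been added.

12.66

n(acid) = 0.1890 x 0.03461 = 0.006541 mol; n(NaOH) added = 0.2521 x 0.03932 = 0.009913 mol.
Base is in excess by 0.009913 - 0.006541 = 0.003371 mol in a total volume of 0.07393 L.
[OH^-] = 0.003371/0.07393 = 0.04560 M, so pOH = 1.34 and pH = 14.00 - 1.34 = 12.66.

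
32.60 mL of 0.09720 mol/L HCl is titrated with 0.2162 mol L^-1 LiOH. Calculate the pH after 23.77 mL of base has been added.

12.54

n(acid) = 0.09720 x 0.03260 = 0.003169 mol; n(LiOH) added = 0.2162 x 0.02377 = 0.005139 mol.
Base is in excess by 0.005139 - 0.003169 = 0.001970 mol in a total volume of 0.05637 L.
[OH^-] = 0.001970/0.05637 = 0.03495 M, so pOH = 1.46 and pH = 14.00 - 1.46 = 12.54.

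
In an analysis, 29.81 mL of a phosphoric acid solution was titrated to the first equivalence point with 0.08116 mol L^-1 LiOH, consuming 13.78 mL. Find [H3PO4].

n(LiOH) = 0.08116 x 0.01378 = 0.001118 mol.
At the first equivalence point, 1 mol OH^- react per mol H3PO4, so n(H3PO4) = 0.001118 / 1 = 0.001118 mol.
[H3PO4] = 0.001118 / 0.02981 L = 0.0375 M.

0.0375 M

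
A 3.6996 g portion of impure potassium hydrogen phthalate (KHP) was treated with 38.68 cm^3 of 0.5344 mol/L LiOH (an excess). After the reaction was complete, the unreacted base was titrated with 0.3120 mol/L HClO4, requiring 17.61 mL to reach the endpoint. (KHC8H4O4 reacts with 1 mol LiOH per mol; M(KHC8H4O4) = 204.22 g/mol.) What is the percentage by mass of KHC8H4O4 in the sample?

83.8%

Total n(LiOH) added = 0.5344 x 0.03868 = 0.02067 mol.
n(HClO4) used = 0.3120 x 0.01761 = 0.005494 mol, which equals the excess n(LiOH).
So n(LiOH) consumed by the sample = 0.02067 - 0.005494 = 0.01518 mol.
n(KHC8H4O4) = 0.01518 / 1 = 0.01518 mol.
mass KHC8H4O4 = 0.01518 x 204.22 = 3.099 g, so %KHC8H4O4 = 3.099/3.6996 x 100 = 83.8%.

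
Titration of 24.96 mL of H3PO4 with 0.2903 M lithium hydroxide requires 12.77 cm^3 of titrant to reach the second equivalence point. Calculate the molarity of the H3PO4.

n(LiOH) = 0.2903 x 0.01277 = 0.003707 mol.
At the second equivalence point, 2 mol OH^- react per mol H3PO4, so n(H3PO4) = 0.003707 / 2 = 0.001854 mol.
[H3PO4] = 0.001854 / 0.02496 L = 0.0743 M.

0.0743 M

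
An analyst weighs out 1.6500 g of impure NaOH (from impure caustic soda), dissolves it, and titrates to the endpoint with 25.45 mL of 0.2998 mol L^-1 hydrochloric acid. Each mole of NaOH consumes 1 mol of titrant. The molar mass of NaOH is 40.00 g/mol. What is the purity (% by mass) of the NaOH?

18.5%

n(HCl) = 0.2998 x 0.02545 = 0.007630 mol.
n(NaOH) = 0.007630 / 1 = 0.007630 mol.
mass of NaOH = 0.007630 x 40.00 = 0.3052 g.
% purity = 0.3052 / 1.6500 x 100 = 18.5%.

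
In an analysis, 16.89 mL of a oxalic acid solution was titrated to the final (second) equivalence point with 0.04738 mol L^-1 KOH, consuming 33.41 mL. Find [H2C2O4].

0.0469 M

n(KOH) = 0.04738 x 0.03341 = 0.001583 mol.
At the final (second) equivalence point, 2 mol OH^- react per mol H2C2O4, so n(H2C2O4) = 0.001583 / 2 = 0.0007915 mol.
[H2C2O4] = 0.0007915 / 0.01689 L = 0.0469 M.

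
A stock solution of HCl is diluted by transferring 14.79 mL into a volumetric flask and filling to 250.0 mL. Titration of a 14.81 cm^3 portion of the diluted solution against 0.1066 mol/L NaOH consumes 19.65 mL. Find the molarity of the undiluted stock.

n(NaOH) = 0.1066 x 0.01965 = 0.002095 mol.
n(HCl) in the aliquot = 0.002095 mol.
[diluted HCl] = 0.002095 / 0.01481 = 0.1414 M.
Dilution factor = 250.0/14.79 = 16.90, so [stock] = 0.1414 x 16.90 = 2.39 M.

2.39 M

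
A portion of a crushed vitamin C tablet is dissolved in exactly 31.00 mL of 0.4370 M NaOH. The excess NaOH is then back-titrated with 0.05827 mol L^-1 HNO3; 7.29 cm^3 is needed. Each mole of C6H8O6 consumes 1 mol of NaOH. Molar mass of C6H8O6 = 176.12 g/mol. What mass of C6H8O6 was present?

2.31 g

Total n(NaOH) added = 0.4370 x 0.03100 = 0.01355 mol.
n(HNO3) used = 0.05827 x 0.007290 = 0.0004248 mol, which equals the excess n(NaOH).
So n(NaOH) consumed by the sample = 0.01355 - 0.0004248 = 0.01312 mol.
n(C6H8O6) = 0.01312 / 1 = 0.01312 mol.
mass = 0.01312 mol x 176.12 g/mol = 2.31 g.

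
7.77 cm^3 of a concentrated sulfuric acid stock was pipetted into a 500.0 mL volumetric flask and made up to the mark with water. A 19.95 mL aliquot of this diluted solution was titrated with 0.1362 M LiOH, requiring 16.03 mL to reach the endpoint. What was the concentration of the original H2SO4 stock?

3.52 M

n(LiOH) = 0.1362 x 0.01603 = 0.002183 mol.
n(H2SO4) in the aliquot = 0.002183 x 1/2 = 0.001092 mol.
[diluted H2SO4] = 0.001092 / 0.01995 = 0.05472 M.
Dilution factor = 500.0/7.770 = 64.35, so [stock] = 0.05472 x 64.35 = 3.52 M.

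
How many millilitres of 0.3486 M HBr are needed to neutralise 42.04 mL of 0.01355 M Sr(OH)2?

n(Sr(OH)2) = 0.01355 mol/L x 0.04204 L = 0.0005696 mol.
The neutralisation is 1 Sr(OH)2 : 2 HBr, so n(HBr) = 0.0005696 x 2/1 = 0.001139 mol.
V(HBr) = 0.001139 / 0.3486 = 0.003268 L = 3.27 mL.

3.27 mL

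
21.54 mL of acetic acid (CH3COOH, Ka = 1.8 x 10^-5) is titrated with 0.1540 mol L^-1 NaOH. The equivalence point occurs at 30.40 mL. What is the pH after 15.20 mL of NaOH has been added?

15.20 mL is exactly half the equivalence volume (30.40/2), i.e. the half-equivalence point.
There, n(HA) = n(A^-), so pH = pKa = -log(1.8 x 10^-5) = 4.74.

4.74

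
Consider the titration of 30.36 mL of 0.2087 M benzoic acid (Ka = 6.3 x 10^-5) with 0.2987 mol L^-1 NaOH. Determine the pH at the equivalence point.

n(C6H5COOH) = 0.2087 x 0.03036 = 0.006336 mol; V(NaOH) at equivalence = 0.006336/0.2987 = 0.02121 L.
At equivalence all the acid is converted to C6H5COO-; total volume = 0.03036 + 0.02121 = 0.05157 L, so [C6H5COO-] = 0.006336/0.05157 = 0.1229 M.
Kb = Kw/Ka = 1.0e-14 / 6.3 x 10^-5 = 1.59e-10.
[OH^-] = sqrt(Kb x [C6H5COO-]) = sqrt(1.59e-10 x 0.1229) = 4.42e-6 M.
pOH = 5.35, so pH = 14.00 - 5.35 = 8.65.

8.65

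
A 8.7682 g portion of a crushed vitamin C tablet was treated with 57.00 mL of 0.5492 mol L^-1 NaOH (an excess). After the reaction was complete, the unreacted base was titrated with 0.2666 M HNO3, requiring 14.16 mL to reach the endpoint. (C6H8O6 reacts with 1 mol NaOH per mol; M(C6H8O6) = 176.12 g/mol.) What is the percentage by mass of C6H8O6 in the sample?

Total n(NaOH) added = 0.5492 x 0.05700 = 0.03130 mol.
n(HNO3) used = 0.2666 x 0.01416 = 0.003775 mol, which equals the excess n(NaOH).
So n(NaOH) consumed by the sample = 0.03130 - 0.003775 = 0.02753 mol.
n(C6H8O6) = 0.02753 / 1 = 0.02753 mol.
mass C6H8O6 = 0.02753 x 176.12 = 4.848 g, so %C6H8O6 = 4.848/8.7682 x 100 = 55.3%.

55.3%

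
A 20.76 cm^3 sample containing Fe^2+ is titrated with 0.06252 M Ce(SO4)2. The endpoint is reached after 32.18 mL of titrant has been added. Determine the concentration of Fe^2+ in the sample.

0.0969 M

n(Ce(SO4)2) = 0.06252 x 0.03218 = 0.002012 mol.
From the balanced equation, 1 mol Ce(SO4)2 reacts with 1 mol Fe^2+, so n(Fe^2+) = 0.002012 x 1/1 = 0.002012 mol.
[Fe^2+] = 0.002012 / 0.02076 L = 0.0969 M.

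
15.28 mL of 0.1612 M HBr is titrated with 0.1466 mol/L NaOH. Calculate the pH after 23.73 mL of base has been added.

n(acid) = 0.1612 x 0.01528 = 0.002463 mol; n(NaOH) added = 0.1466 x 0.02373 = 0.003479 mol.
Base is in excess by 0.003479 - 0.002463 = 0.001016 mol in a total volume of 0.03901 L.
[OH^-] = 0.001016/0.03901 = 0.02604 M, so pOH = 1.58 and pH = 14.00 - 1.58 = 12.42.

12.42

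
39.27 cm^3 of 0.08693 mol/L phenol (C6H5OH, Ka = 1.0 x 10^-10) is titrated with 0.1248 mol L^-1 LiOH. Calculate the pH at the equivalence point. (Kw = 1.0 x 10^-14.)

11.35

n(C6H5OH) = 0.08693 x 0.03927 = 0.003414 mol; V(LiOH) at equivalence = 0.003414/0.1248 = 0.02735 L.
At equivalence all the acid is converted to C6H5O-; total volume = 0.03927 + 0.02735 = 0.06662 L, so [C6H5O-] = 0.003414/0.06662 = 0.05124 M.
Kb = Kw/Ka = 1.0e-14 / 1.0 x 10^-10 = 0.000100.
[OH^-] = sqrt(Kb x [C6H5O-]) = sqrt(0.000100 x 0.05124) = 0.00226 M.
pOH = 2.65, so pH = 14.00 - 2.65 = 11.35.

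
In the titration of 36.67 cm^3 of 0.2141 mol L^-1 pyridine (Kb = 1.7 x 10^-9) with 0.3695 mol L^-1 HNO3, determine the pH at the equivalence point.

n(C5H5N) = 0.2141 x 0.03667 = 0.007851 mol; V(HNO3) at equivalence = 0.007851/0.3695 = 0.02125 L.
At equivalence the base is fully converted to C5H5NH+; total volume = 0.05792 L, so [C5H5NH+] = 0.007851/0.05792 = 0.1356 M.
Ka(C5H5NH+) = Kw/Kb = 1.0e-14 / 1.7 x 10^-9 = 5.88e-6.
[H^+] = sqrt(Ka x [C5H5NH+]) = sqrt(5.88e-6 x 0.1356) = 0.000893 M.
pH = -log(0.000893) = 3.05.

3.05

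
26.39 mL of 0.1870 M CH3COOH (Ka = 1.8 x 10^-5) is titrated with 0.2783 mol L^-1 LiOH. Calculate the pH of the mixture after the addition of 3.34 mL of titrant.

4.11

Initial n(CH3COOH) = 0.1870 x 0.02639 = 0.004935 mol.
n(LiOH) added = 0.2783 x 0.003340 = 0.0009295 mol, converting that many moles of CH3COOH to CH3COO-.
Remaining n(CH3COOH) = 0.004005 mol; n(CH3COO-) = 0.0009295 mol.
By Henderson-Hasselbalch, pH = pKa + log([A^-]/[HA]) = 4.74 + log(0.0009295/0.004005) = 4.74 + (-0.63) = 4.11.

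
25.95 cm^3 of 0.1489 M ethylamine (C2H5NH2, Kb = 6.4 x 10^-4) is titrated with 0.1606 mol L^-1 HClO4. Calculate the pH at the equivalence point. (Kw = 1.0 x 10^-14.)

5.96

n(C2H5NH2) = 0.1489 x 0.02595 = 0.003864 mol; V(HClO4) at equivalence = 0.003864/0.1606 = 0.02406 L.
At equivalence the base is fully converted to C2H5NH3+; total volume = 0.05001 L, so [C2H5NH3+] = 0.003864/0.05001 = 0.07726 M.
Ka(C2H5NH3+) = Kw/Kb = 1.0e-14 / 6.4 x 10^-4 = 1.56e-11.
[H^+] = sqrt(Ka x [C2H5NH3+]) = sqrt(1.56e-11 x 0.07726) = 1.10e-6 M.
pH = -log(1.10e-6) = 5.96.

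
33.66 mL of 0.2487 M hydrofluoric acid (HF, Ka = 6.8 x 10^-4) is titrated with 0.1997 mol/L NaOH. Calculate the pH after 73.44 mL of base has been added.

n(acid) = 0.2487 x 0.03366 = 0.008371 mol; n(NaOH) added = 0.1997 x 0.07344 = 0.01467 mol.
Base is in excess by 0.01467 - 0.008371 = 0.006295 mol in a total volume of 0.1071 L.
[OH^-] = 0.006295/0.1071 = 0.05877 M, so pOH = 1.23 and pH = 14.00 - 1.23 = 12.77.

12.77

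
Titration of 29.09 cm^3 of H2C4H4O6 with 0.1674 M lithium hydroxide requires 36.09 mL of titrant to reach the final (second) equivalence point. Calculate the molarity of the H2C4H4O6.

0.104 M

n(LiOH) = 0.1674 x 0.03609 = 0.006041 mol.
At the final (second) equivalence point, 2 mol OH^- react per mol H2C4H4O6, so n(H2C4H4O6) = 0.006041 / 2 = 0.003021 mol.
[H2C4H4O6] = 0.003021 / 0.02909 L = 0.104 M.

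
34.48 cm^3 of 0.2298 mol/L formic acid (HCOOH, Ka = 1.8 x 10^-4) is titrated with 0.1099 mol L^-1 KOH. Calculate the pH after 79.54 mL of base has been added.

11.86

n(acid) = 0.2298 x 0.03448 = 0.007924 mol; n(KOH) added = 0.1099 x 0.07954 = 0.008741 mol.
Base is in excess by 0.008741 - 0.007924 = 0.0008179 mol in a total volume of 0.1140 L.
[OH^-] = 0.0008179/0.1140 = 0.007174 M, so pOH = 2.14 and pH = 14.00 - 2.14 = 11.86.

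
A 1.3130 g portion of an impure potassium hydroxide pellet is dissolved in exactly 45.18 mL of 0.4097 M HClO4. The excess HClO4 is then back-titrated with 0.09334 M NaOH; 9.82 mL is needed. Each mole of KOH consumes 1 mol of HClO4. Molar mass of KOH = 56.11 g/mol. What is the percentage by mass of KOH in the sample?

Total n(HClO4) added = 0.4097 x 0.04518 = 0.01851 mol.
n(NaOH) used = 0.09334 x 0.009820 = 0.0009166 mol, which equals the excess n(HClO4).
So n(HClO4) consumed by the sample = 0.01851 - 0.0009166 = 0.01759 mol.
n(KOH) = 0.01759 / 1 = 0.01759 mol.
mass KOH = 0.01759 x 56.11 = 0.9872 g, so %KOH = 0.9872/1.3130 x 100 = 75.2%.

75.2%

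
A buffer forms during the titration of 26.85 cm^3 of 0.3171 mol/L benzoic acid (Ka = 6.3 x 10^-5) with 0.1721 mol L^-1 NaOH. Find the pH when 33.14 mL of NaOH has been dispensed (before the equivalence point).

4.51

Initial n(C6H5COOH) = 0.3171 x 0.02685 = 0.008514 mol.
n(NaOH) added = 0.1721 x 0.03314 = 0.005703 mol, converting that many moles of C6H5COOH to C6H5COO-.
Remaining n(C6H5COOH) = 0.002811 mol; n(C6H5COO-) = 0.005703 mol.
By Henderson-Hasselbalch, pH = pKa + log([A^-]/[HA]) = 4.20 + log(0.005703/0.002811) = 4.20 + (+0.31) = 4.51.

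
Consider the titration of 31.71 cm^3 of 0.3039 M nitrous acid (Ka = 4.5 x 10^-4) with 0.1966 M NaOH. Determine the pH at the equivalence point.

8.21

n(HNO2) = 0.3039 x 0.03171 = 0.009637 mol; V(NaOH) at equivalence = 0.009637/0.1966 = 0.04902 L.
At equivalence all the acid is converted to NO2-; total volume = 0.03171 + 0.04902 = 0.08073 L, so [NO2-] = 0.009637/0.08073 = 0.1194 M.
Kb = Kw/Ka = 1.0e-14 / 4.5 x 10^-4 = 2.22e-11.
[OH^-] = sqrt(Kb x [NO2-]) = sqrt(2.22e-11 x 0.1194) = 1.63e-6 M.
pOH = 5.79, so pH = 14.00 - 5.79 = 8.21.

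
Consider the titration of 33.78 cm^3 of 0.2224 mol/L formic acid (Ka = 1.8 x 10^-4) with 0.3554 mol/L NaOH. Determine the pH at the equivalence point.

n(HCOOH) = 0.2224 x 0.03378 = 0.007513 mol; V(NaOH) at equivalence = 0.007513/0.3554 = 0.02114 L.
At equivalence all the acid is converted to HCOO-; total volume = 0.03378 + 0.02114 = 0.05492 L, so [HCOO-] = 0.007513/0.05492 = 0.1368 M.
Kb = Kw/Ka = 1.0e-14 / 1.8 x 10^-4 = 5.56e-11.
[OH^-] = sqrt(Kb x [HCOO-]) = sqrt(5.56e-11 x 0.1368) = 2.76e-6 M.
pOH = 5.56, so pH = 14.00 - 5.56 = 8.44.

8.44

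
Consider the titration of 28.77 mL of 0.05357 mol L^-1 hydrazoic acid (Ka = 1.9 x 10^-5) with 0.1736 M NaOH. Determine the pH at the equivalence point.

8.67

n(HN3) = 0.05357 x 0.02877 = 0.001541 mol; V(NaOH) at equivalence = 0.001541/0.1736 = 0.008878 L.
At equivalence all the acid is converted to N3-; total volume = 0.02877 + 0.008878 = 0.03765 L, so [N3-] = 0.001541/0.03765 = 0.04094 M.
Kb = Kw/Ka = 1.0e-14 / 1.9 x 10^-5 = 5.26e-10.
[OH^-] = sqrt(Kb x [N3-]) = sqrt(5.26e-10 x 0.04094) = 4.64e-6 M.
pOH = 5.33, so pH = 14.00 - 5.33 = 8.67.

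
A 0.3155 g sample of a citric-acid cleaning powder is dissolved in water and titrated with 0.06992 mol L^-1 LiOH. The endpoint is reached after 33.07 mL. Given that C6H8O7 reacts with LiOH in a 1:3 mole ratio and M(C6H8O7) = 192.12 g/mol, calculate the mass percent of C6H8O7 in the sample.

46.9%

n(LiOH) = 0.06992 x 0.03307 = 0.002312 mol.
n(C6H8O7) = 0.002312 / 3 = 0.0007708 mol.
mass of C6H8O7 = 0.0007708 x 192.12 = 0.1481 g.
% purity = 0.1481 / 0.3155 x 100 = 46.9%.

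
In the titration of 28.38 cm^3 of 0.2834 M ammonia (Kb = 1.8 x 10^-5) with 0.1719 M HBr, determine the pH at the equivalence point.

5.11

n(NH3) = 0.2834 x 0.02838 = 0.008043 mol; V(HBr) at equivalence = 0.008043/0.1719 = 0.04679 L.
At equivalence the base is fully converted to NH4+; total volume = 0.07517 L, so [NH4+] = 0.008043/0.07517 = 0.1070 M.
Ka(NH4+) = Kw/Kb = 1.0e-14 / 1.8 x 10^-5 = 5.56e-10.
[H^+] = sqrt(Ka x [NH4+]) = sqrt(5.56e-10 x 0.1070) = 7.71e-6 M.
pH = -log(7.71e-6) = 5.11.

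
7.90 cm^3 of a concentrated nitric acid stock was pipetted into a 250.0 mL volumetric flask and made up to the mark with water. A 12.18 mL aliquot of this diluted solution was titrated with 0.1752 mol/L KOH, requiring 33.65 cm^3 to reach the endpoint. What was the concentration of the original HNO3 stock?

n(KOH) = 0.1752 x 0.03365 = 0.005895 mol.
n(HNO3) in the aliquot = 0.005895 mol.
[diluted HNO3] = 0.005895 / 0.01218 = 0.4840 M.
Dilution factor = 250.0/7.900 = 31.65, so [stock] = 0.4840 x 31.65 = 15.3 M.

15.3 M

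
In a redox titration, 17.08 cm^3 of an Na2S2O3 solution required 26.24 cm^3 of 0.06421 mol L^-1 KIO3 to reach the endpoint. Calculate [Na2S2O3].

n(KIO3) = 0.06421 x 0.02624 = 0.001685 mol.
From the balanced equation, 1 mol KIO3 reacts with 6 mol Na2S2O3, so n(Na2S2O3) = 0.001685 x 6/1 = 0.01011 mol.
[Na2S2O3] = 0.01011 / 0.01708 L = 0.592 M.

0.592 M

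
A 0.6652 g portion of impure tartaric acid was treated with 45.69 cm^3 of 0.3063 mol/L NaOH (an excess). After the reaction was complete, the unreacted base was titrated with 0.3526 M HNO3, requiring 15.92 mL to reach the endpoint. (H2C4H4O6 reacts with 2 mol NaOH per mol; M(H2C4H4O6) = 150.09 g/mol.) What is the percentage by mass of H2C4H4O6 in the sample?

Total n(NaOH) added = 0.3063 x 0.04569 = 0.01399 mol.
n(HNO3) used = 0.3526 x 0.01592 = 0.005613 mol, which equals the excess n(NaOH).
So n(NaOH) consumed by the sample = 0.01399 - 0.005613 = 0.008381 mol.
n(H2C4H4O6) = 0.008381 / 2 = 0.004191 mol.
mass H2C4H4O6 = 0.004191 x 150.09 = 0.6290 g, so %H2C4H4O6 = 0.6290/0.6652 x 100 = 94.6%.

94.6%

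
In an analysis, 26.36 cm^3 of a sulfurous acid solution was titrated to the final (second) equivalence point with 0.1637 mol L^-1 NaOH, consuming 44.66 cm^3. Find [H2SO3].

0.139 M

n(NaOH) = 0.1637 x 0.04466 = 0.007311 mol.
At the final (second) equivalence point, 2 mol OH^- react per mol H2SO3, so n(H2SO3) = 0.007311 / 2 = 0.003655 mol.
[H2SO3] = 0.003655 / 0.02636 L = 0.139 M.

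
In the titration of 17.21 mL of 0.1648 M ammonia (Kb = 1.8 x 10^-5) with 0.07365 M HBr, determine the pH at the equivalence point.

n(NH3) = 0.1648 x 0.01721 = 0.002836 mol; V(HBr) at equivalence = 0.002836/0.07365 = 0.03851 L.
At equivalence the base is fully converted to NH4+; total volume = 0.05572 L, so [NH4+] = 0.002836/0.05572 = 0.05090 M.
Ka(NH4+) = Kw/Kb = 1.0e-14 / 1.8 x 10^-5 = 5.56e-10.
[H^+] = sqrt(Ka x [NH4+]) = sqrt(5.56e-10 x 0.05090) = 5.32e-6 M.
pH = -log(5.32e-6) = 5.27.

5.27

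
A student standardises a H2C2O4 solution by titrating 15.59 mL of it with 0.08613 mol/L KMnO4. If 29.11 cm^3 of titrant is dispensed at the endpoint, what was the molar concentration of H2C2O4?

0.402 M

n(KMnO4) = 0.08613 x 0.02911 = 0.002507 mol.
From the balanced equation, 2 mol KMnO4 reacts with 5 mol H2C2O4, so n(H2C2O4) = 0.002507 x 5/2 = 0.006268 mol.
[H2C2O4] = 0.006268 / 0.01559 L = 0.402 M.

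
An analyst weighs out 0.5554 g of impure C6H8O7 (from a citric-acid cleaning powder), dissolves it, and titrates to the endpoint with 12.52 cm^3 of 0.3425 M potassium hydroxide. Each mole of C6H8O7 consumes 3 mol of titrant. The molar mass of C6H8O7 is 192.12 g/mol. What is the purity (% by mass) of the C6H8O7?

49.4%

n(KOH) = 0.3425 x 0.01252 = 0.004288 mol.
n(C6H8O7) = 0.004288 / 3 = 0.001429 mol.
mass of C6H8O7 = 0.001429 x 192.12 = 0.2746 g.
% purity = 0.2746 / 0.5554 x 100 = 49.4%.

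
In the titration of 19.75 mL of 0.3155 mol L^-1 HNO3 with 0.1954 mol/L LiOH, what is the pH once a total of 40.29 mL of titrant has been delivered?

12.44

n(acid) = 0.3155 x 0.01975 = 0.006231 mol; n(LiOH) added = 0.1954 x 0.04029 = 0.007873 mol.
Base is in excess by 0.007873 - 0.006231 = 0.001642 mol in a total volume of 0.06004 L.
[OH^-] = 0.001642/0.06004 = 0.02734 M, so pOH = 1.56 and pH = 14.00 - 1.56 = 12.44.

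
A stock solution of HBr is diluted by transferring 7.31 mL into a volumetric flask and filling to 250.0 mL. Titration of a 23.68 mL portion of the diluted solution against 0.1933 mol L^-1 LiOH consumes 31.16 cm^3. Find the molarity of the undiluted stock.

8.70 M

n(LiOH) = 0.1933 x 0.03116 = 0.006023 mol.
n(HBr) in the aliquot = 0.006023 mol.
[diluted HBr] = 0.006023 / 0.02368 = 0.2544 M.
Dilution factor = 250.0/7.310 = 34.20, so [stock] = 0.2544 x 34.20 = 8.70 M.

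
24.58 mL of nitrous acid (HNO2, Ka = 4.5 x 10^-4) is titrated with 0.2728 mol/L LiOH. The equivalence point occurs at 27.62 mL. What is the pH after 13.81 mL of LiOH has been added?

13.81 mL is exactly half the equivalence volume (27.62/2), i.e. the half-equivalence point.
There, n(HA) = n(A^-), so pH = pKa = -log(4.5 x 10^-4) = 3.35.

3.35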